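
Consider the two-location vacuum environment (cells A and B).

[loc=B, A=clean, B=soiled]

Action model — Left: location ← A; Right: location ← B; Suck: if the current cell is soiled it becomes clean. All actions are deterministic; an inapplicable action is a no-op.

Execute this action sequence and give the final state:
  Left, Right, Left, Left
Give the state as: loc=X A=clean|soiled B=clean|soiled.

Left (#1): loc=A A=clean B=soiled
Right (#2): loc=B A=clean B=soiled
Left (#3): loc=A A=clean B=soiled
Left (#4): loc=A A=clean B=soiled

loc=A A=clean B=soiled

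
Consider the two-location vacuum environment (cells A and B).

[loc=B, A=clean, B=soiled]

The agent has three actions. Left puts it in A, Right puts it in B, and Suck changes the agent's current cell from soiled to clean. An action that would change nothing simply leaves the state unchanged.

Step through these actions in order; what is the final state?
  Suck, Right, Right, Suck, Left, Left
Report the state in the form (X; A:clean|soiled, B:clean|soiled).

step 1/6 (Suck): (B; A:clean, B:clean)
step 2/6 (Right): (B; A:clean, B:clean)
step 3/6 (Right): (B; A:clean, B:clean)
step 4/6 (Suck): (B; A:clean, B:clean)
step 5/6 (Left): (A; A:clean, B:clean)
step 6/6 (Left): (A; A:clean, B:clean)

(A; A:clean, B:clean)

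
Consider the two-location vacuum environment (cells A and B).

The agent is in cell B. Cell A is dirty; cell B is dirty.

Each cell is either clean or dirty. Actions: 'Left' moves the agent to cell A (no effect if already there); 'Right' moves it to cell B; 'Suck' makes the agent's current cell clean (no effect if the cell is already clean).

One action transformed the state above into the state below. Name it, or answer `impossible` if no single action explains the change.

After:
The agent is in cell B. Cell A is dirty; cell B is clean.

Suck

try  Left: (A; A:dirty, B:dirty)
try Right: (B; A:dirty, B:dirty)
try  Suck: (B; A:dirty, B:clean)  ← match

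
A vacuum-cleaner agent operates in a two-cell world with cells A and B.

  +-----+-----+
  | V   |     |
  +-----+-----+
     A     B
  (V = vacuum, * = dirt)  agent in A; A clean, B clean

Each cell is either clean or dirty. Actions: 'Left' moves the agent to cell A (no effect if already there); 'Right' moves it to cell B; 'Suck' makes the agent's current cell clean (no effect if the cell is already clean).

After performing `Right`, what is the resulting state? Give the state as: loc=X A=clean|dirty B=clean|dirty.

start: loc=A A=clean B=clean
t=1 Right ⇒ loc=B A=clean B=clean

loc=B A=clean B=clean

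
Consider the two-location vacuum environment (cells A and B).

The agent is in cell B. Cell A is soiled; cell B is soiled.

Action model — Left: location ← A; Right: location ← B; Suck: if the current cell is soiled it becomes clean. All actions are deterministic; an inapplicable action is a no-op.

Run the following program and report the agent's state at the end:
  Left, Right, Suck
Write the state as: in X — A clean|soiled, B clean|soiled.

Left (#1): in A — A soiled, B soiled
Right (#2): in B — A soiled, B soiled
Suck (#3): in B — A soiled, B clean

in B — A soiled, B clean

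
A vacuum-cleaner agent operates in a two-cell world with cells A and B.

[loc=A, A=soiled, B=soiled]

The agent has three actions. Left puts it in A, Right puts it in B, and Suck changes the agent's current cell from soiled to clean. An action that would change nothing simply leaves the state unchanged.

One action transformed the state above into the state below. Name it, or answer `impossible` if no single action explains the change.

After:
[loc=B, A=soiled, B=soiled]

try  Left: (A; A:soiled, B:soiled)
try Right: (B; A:soiled, B:soiled)  ← match
try  Suck: (A; A:clean, B:soiled)

Right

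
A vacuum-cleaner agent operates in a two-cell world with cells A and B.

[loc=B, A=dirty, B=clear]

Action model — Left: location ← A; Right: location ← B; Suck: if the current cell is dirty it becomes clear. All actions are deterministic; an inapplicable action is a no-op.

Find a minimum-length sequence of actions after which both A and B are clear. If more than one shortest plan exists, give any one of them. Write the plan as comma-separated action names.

Left, Suck

[1] after Left: <A|dirty|clear>
[2] after Suck: <A|clear|clear>
min 2: go A then Suck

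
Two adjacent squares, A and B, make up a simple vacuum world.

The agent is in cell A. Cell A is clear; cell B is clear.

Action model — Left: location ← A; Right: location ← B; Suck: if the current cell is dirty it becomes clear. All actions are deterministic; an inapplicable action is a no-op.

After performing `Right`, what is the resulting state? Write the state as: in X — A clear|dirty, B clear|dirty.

in B — A clear, B clear

start: in A — A clear, B clear
step 1/1 (Right): in B — A clear, B clear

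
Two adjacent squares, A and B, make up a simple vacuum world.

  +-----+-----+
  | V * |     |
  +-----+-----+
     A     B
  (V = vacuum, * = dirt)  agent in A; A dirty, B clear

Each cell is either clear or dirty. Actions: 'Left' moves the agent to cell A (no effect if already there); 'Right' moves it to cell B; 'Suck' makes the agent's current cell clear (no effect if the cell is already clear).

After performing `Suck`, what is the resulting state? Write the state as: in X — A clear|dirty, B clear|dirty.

start: in A — A dirty, B clear
Suck (#1): in A — A clear, B clear

in A — A clear, B clear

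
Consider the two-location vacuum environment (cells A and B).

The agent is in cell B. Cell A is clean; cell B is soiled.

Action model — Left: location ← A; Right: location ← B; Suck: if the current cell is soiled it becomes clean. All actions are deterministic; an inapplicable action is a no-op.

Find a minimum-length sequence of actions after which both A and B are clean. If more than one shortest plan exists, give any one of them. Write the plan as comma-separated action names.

step 1/1 (Suck): (B; A:clean, B:clean)
min 1: B is soiled, one Suck

Suck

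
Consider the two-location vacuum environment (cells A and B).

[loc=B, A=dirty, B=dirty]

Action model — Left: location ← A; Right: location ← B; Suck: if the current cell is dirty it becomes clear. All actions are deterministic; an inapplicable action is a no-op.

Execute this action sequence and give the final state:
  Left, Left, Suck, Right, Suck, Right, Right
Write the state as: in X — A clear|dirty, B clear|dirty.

t=1 Left ⇒ in A — A dirty, B dirty
t=2 Left ⇒ in A — A dirty, B dirty
t=3 Suck ⇒ in A — A clear, B dirty
t=4 Right ⇒ in B — A clear, B dirty
t=5 Suck ⇒ in B — A clear, B clear
t=6 Right ⇒ in B — A clear, B clear
t=7 Right ⇒ in B — A clear, B clear

in B — A clear, B clear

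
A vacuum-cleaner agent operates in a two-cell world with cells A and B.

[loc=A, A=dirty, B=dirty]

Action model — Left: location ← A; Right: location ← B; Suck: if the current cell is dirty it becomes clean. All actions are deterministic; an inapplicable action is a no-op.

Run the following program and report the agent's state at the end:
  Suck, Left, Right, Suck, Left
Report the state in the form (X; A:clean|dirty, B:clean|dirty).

1. Suck → (A; A:clean, B:dirty)
2. Left → (A; A:clean, B:dirty)
3. Right → (B; A:clean, B:dirty)
4. Suck → (B; A:clean, B:clean)
5. Left → (A; A:clean, B:clean)

(A; A:clean, B:clean)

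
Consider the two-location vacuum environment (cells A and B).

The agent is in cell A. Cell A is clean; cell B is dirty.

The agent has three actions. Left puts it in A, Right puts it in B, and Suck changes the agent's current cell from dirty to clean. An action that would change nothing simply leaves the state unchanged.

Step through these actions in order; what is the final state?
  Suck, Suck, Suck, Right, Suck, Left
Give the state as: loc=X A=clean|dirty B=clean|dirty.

[1] after Suck: loc=A A=clean B=dirty
[2] after Suck: loc=A A=clean B=dirty
[3] after Suck: loc=A A=clean B=dirty
[4] after Right: loc=B A=clean B=dirty
[5] after Suck: loc=B A=clean B=clean
[6] after Left: loc=A A=clean B=clean

loc=A A=clean B=clean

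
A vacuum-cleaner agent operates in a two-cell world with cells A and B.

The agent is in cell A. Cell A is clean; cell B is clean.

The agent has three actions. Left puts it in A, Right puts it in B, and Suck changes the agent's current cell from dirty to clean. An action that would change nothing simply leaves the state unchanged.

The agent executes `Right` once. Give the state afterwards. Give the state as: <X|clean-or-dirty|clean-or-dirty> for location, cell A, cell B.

start: <A|clean|clean>
1. Right → <B|clean|clean>

<B|clean|clean>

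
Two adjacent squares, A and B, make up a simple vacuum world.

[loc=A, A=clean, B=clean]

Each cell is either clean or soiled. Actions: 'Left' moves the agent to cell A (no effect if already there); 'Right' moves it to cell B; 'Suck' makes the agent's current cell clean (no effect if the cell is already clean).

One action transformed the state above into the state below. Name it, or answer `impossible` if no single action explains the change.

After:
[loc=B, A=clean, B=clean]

Right

try  Left: <A|clean|clean>
try Right: <B|clean|clean>  ← match
try  Suck: <A|clean|clean>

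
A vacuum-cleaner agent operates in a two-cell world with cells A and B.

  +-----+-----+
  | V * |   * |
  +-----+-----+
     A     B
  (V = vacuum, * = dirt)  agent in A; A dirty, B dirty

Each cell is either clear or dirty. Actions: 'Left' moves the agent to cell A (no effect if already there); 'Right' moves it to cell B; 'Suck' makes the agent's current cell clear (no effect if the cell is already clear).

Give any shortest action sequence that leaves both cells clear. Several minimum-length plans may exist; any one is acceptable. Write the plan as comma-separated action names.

step 1/3 (Suck): <A|clear|dirty>
step 2/3 (Right): <B|clear|dirty>
step 3/3 (Suck): <B|clear|clear>
min 3: Suck A + move + Suck B

Suck, Right, Suck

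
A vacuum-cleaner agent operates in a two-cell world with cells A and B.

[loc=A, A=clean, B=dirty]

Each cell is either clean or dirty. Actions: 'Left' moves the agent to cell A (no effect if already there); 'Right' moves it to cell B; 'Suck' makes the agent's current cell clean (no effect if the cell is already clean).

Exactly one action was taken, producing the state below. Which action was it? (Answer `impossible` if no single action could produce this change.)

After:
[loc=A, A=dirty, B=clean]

try  Left: <A|clean|dirty>
try Right: <B|clean|dirty>
try  Suck: <A|clean|dirty>
no single action produces the after-state

impossible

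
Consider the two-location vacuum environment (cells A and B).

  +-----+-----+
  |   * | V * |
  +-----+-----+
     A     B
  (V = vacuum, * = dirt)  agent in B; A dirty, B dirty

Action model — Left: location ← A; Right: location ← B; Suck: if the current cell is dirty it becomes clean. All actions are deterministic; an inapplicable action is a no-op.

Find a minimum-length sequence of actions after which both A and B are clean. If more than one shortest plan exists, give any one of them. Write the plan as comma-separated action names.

Suck, Left, Suck

step 1/3 (Suck): loc=B A=dirty B=clean
step 2/3 (Left): loc=A A=dirty B=clean
step 3/3 (Suck): loc=A A=clean B=clean
min 3: Suck B + move + Suck A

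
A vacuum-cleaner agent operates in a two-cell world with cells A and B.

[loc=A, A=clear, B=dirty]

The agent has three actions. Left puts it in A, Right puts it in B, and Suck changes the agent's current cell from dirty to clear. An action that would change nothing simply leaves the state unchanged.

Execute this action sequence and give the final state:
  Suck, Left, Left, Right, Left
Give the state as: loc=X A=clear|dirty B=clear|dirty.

1) do Suck; now loc=A A=clear B=dirty
2) do Left; now loc=A A=clear B=dirty
3) do Left; now loc=A A=clear B=dirty
4) do Right; now loc=B A=clear B=dirty
5) do Left; now loc=A A=clear B=dirty

loc=A A=clear B=dirty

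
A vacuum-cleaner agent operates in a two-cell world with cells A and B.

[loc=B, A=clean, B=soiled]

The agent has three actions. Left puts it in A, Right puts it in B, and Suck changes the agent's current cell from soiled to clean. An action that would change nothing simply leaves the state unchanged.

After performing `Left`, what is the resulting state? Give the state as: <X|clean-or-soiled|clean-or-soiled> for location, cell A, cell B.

start: <B|clean|soiled>
Left (#1): <A|clean|soiled>

<A|clean|soiled>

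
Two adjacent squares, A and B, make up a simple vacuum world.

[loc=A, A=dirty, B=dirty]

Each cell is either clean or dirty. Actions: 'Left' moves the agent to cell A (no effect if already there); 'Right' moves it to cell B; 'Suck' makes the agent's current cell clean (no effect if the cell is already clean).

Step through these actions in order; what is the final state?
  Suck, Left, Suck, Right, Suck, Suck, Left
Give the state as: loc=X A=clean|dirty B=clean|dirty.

Suck (#1): loc=A A=clean B=dirty
Left (#2): loc=A A=clean B=dirty
Suck (#3): loc=A A=clean B=dirty
Right (#4): loc=B A=clean B=dirty
Suck (#5): loc=B A=clean B=clean
Suck (#6): loc=B A=clean B=clean
Left (#7): loc=A A=clean B=clean

loc=A A=clean B=clean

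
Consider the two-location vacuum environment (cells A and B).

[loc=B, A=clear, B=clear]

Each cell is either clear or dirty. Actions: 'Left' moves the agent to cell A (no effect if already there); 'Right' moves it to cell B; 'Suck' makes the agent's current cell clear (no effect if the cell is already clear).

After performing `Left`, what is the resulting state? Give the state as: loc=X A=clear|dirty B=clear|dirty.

start: loc=B A=clear B=clear
step 1/1 (Left): loc=A A=clear B=clear

loc=A A=clear B=clear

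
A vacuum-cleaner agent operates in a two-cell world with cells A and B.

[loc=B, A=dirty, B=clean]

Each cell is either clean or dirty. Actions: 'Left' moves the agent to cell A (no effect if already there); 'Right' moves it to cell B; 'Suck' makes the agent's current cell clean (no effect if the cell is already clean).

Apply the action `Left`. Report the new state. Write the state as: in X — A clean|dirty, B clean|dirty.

start: in B — A dirty, B clean
t=1 Left ⇒ in A — A dirty, B clean

in A — A dirty, B clean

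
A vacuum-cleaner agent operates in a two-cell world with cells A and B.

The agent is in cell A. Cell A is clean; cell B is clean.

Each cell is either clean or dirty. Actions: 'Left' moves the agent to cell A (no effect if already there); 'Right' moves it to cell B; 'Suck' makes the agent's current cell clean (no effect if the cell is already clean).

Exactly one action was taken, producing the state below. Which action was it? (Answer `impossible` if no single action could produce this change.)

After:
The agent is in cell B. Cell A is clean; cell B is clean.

try  Left: in A — A clean, B clean
try Right: in B — A clean, B clean  ← match
try  Suck: in A — A clean, B clean

Right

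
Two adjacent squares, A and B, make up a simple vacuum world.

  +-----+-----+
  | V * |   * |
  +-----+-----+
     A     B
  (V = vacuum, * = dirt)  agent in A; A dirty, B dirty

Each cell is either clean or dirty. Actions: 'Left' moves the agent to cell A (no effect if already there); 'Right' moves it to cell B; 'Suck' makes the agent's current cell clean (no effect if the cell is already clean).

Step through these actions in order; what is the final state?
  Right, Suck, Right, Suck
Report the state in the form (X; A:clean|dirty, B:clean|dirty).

t=1 Right ⇒ (B; A:dirty, B:dirty)
t=2 Suck ⇒ (B; A:dirty, B:clean)
t=3 Right ⇒ (B; A:dirty, B:clean)
t=4 Suck ⇒ (B; A:dirty, B:clean)

(B; A:dirty, B:clean)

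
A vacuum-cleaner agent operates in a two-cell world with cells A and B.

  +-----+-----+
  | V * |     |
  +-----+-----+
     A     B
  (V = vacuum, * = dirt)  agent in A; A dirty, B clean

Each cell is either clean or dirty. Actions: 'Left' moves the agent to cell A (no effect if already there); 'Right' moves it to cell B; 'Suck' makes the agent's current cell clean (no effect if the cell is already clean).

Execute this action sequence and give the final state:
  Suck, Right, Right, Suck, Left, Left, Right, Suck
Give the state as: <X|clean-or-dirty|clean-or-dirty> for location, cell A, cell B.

<B|clean|clean>

Suck (#1): <A|clean|clean>
Right (#2): <B|clean|clean>
Right (#3): <B|clean|clean>
Suck (#4): <B|clean|clean>
Left (#5): <A|clean|clean>
Left (#6): <A|clean|clean>
Right (#7): <B|clean|clean>
Suck (#8): <B|clean|clean>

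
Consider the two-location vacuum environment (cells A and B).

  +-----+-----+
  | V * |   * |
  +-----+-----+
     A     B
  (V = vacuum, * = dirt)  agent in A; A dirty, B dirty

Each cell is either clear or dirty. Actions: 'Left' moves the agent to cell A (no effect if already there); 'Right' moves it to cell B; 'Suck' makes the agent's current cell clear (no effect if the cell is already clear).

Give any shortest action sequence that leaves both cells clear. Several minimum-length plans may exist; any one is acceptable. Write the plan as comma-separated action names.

Suck, Right, Suck

[1] after Suck: <A|clear|dirty>
[2] after Right: <B|clear|dirty>
[3] after Suck: <B|clear|clear>
min 3: Suck A + move + Suck B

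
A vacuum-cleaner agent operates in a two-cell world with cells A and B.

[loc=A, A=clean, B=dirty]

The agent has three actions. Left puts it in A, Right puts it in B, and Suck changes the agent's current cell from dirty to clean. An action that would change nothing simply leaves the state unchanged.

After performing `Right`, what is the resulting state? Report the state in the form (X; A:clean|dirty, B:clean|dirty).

(B; A:clean, B:dirty)

start: (A; A:clean, B:dirty)
1. Right → (B; A:clean, B:dirty)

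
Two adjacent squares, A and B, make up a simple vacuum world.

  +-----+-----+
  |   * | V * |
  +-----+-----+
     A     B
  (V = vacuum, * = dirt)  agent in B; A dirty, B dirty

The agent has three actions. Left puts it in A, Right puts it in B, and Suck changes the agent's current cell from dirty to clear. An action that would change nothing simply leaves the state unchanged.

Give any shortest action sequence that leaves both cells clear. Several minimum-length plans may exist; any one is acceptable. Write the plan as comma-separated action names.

step 1/3 (Suck): (B; A:dirty, B:clear)
step 2/3 (Left): (A; A:dirty, B:clear)
step 3/3 (Suck): (A; A:clear, B:clear)
min 3: Suck B + move + Suck A

Suck, Left, Suck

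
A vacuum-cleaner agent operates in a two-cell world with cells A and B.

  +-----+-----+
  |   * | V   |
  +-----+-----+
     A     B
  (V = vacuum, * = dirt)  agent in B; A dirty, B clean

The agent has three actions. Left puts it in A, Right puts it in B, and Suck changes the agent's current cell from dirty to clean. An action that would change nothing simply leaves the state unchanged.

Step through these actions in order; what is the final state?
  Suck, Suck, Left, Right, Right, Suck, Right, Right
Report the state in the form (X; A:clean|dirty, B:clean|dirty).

[1] after Suck: (B; A:dirty, B:clean)
[2] after Suck: (B; A:dirty, B:clean)
[3] after Left: (A; A:dirty, B:clean)
[4] after Right: (B; A:dirty, B:clean)
[5] after Right: (B; A:dirty, B:clean)
[6] after Suck: (B; A:dirty, B:clean)
[7] after Right: (B; A:dirty, B:clean)
[8] after Right: (B; A:dirty, B:clean)

(B; A:dirty, B:clean)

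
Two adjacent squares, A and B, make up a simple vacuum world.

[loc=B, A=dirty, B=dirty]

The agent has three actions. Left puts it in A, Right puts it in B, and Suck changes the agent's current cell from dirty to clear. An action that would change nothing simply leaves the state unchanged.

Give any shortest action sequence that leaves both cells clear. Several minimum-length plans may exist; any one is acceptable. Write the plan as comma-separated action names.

Suck, Left, Suck

step 1/3 (Suck): loc=B A=dirty B=clear
step 2/3 (Left): loc=A A=dirty B=clear
step 3/3 (Suck): loc=A A=clear B=clear
min 3: Suck B + move + Suck A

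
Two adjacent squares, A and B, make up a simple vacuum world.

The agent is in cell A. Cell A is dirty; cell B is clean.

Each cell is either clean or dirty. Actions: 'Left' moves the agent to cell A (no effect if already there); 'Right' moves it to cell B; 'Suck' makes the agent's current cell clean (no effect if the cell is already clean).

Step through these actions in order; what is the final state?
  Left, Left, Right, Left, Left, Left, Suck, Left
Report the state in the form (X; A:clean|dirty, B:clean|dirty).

1) do Left; now (A; A:dirty, B:clean)
2) do Left; now (A; A:dirty, B:clean)
3) do Right; now (B; A:dirty, B:clean)
4) do Left; now (A; A:dirty, B:clean)
5) do Left; now (A; A:dirty, B:clean)
6) do Left; now (A; A:dirty, B:clean)
7) do Suck; now (A; A:clean, B:clean)
8) do Left; now (A; A:clean, B:clean)

(A; A:clean, B:clean)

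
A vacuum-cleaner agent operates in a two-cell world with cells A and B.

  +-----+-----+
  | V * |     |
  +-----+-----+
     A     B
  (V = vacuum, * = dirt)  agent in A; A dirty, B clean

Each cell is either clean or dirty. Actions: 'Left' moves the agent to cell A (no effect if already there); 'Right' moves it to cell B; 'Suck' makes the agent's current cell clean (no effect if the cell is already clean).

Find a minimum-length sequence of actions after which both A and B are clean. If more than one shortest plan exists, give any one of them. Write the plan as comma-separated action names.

step 1/1 (Suck): loc=A A=clean B=clean
min 1: A is dirty, one Suck

Suck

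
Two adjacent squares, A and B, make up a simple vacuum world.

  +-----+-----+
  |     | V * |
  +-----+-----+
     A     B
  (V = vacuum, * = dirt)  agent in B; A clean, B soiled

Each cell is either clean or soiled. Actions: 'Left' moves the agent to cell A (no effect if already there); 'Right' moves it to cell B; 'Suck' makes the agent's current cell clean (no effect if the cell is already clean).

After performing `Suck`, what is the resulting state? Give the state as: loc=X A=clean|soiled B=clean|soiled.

loc=B A=clean B=clean

start: loc=B A=clean B=soiled
t=1 Suck ⇒ loc=B A=clean B=clean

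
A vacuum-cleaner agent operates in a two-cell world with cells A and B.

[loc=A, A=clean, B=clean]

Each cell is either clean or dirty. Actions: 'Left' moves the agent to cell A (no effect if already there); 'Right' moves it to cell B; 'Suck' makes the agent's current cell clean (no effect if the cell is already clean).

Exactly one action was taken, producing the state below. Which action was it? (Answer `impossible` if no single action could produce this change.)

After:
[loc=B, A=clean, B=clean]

Right

try  Left: (A; A:clean, B:clean)
try Right: (B; A:clean, B:clean)  ← match
try  Suck: (A; A:clean, B:clean)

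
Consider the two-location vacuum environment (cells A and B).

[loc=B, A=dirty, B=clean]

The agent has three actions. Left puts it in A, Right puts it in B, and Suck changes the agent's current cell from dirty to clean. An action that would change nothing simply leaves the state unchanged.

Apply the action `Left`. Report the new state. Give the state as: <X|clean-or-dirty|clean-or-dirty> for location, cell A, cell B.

<A|dirty|clean>

start: <B|dirty|clean>
1) do Left; now <A|dirty|clean>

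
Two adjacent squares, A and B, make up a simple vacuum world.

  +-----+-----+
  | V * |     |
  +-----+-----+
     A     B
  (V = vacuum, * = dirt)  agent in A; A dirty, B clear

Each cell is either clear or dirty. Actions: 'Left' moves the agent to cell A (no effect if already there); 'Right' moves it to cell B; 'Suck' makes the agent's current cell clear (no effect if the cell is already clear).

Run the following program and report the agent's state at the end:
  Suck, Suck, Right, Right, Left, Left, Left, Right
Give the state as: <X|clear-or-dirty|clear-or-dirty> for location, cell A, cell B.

<B|clear|clear>

[1] after Suck: <A|clear|clear>
[2] after Suck: <A|clear|clear>
[3] after Right: <B|clear|clear>
[4] after Right: <B|clear|clear>
[5] after Left: <A|clear|clear>
[6] after Left: <A|clear|clear>
[7] after Left: <A|clear|clear>
[8] after Right: <B|clear|clear>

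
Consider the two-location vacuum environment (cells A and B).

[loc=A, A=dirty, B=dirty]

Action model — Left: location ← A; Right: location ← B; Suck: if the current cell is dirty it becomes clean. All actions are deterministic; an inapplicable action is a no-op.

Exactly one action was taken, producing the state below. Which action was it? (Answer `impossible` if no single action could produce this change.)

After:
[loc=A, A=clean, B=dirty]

try  Left: <A|dirty|dirty>
try Right: <B|dirty|dirty>
try  Suck: <A|clean|dirty>  ← match

Suck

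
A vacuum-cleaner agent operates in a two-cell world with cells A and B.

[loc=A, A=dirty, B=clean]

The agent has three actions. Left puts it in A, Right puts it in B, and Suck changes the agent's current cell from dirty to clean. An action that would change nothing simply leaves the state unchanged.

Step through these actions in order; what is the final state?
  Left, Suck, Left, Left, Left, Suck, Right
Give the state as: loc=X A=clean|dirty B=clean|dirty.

loc=B A=clean B=clean

Left (#1): loc=A A=dirty B=clean
Suck (#2): loc=A A=clean B=clean
Left (#3): loc=A A=clean B=clean
Left (#4): loc=A A=clean B=clean
Left (#5): loc=A A=clean B=clean
Suck (#6): loc=A A=clean B=clean
Right (#7): loc=B A=clean B=clean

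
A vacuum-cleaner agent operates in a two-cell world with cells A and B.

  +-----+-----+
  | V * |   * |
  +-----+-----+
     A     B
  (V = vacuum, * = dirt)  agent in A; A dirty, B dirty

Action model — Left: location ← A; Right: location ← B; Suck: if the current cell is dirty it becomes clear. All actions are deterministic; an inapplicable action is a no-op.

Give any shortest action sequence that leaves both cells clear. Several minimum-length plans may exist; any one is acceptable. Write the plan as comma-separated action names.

step 1/3 (Suck): loc=A A=clear B=dirty
step 2/3 (Right): loc=B A=clear B=dirty
step 3/3 (Suck): loc=B A=clear B=clear
min 3: Suck A + move + Suck B

Suck, Right, Suck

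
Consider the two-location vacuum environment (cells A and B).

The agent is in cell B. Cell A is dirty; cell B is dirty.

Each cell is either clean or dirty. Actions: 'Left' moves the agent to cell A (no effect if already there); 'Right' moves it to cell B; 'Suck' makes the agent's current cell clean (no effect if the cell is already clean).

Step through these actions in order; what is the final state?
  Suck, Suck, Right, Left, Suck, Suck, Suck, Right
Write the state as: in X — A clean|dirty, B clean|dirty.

1) do Suck; now in B — A dirty, B clean
2) do Suck; now in B — A dirty, B clean
3) do Right; now in B — A dirty, B clean
4) do Left; now in A — A dirty, B clean
5) do Suck; now in A — A clean, B clean
6) do Suck; now in A — A clean, B clean
7) do Suck; now in A — A clean, B clean
8) do Right; now in B — A clean, B clean

in B — A clean, B clean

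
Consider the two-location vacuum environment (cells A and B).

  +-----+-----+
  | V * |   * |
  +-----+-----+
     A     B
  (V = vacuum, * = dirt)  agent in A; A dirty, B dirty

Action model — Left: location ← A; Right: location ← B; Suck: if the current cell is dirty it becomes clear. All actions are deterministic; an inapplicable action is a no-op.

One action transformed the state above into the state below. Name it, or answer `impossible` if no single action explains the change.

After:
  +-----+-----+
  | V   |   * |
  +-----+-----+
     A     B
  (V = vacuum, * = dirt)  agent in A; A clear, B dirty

try  Left: in A — A dirty, B dirty
try Right: in B — A dirty, B dirty
try  Suck: in A — A clear, B dirty  ← match

Suck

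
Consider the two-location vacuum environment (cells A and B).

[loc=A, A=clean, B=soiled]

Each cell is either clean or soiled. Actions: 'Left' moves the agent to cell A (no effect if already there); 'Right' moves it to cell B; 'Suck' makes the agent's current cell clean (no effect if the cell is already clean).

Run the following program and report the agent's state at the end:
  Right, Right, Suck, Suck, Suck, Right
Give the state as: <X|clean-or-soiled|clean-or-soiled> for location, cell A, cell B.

<B|clean|clean>

1) do Right; now <B|clean|soiled>
2) do Right; now <B|clean|soiled>
3) do Suck; now <B|clean|clean>
4) do Suck; now <B|clean|clean>
5) do Suck; now <B|clean|clean>
6) do Right; now <B|clean|clean>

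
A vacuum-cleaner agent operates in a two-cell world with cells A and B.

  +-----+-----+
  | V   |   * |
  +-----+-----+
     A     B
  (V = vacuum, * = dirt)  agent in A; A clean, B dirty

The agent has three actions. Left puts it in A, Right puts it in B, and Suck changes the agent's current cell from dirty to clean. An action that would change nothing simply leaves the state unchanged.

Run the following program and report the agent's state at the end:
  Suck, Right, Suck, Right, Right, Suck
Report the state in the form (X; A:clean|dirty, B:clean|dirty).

1. Suck → (A; A:clean, B:dirty)
2. Right → (B; A:clean, B:dirty)
3. Suck → (B; A:clean, B:clean)
4. Right → (B; A:clean, B:clean)
5. Right → (B; A:clean, B:clean)
6. Suck → (B; A:clean, B:clean)

(B; A:clean, B:clean)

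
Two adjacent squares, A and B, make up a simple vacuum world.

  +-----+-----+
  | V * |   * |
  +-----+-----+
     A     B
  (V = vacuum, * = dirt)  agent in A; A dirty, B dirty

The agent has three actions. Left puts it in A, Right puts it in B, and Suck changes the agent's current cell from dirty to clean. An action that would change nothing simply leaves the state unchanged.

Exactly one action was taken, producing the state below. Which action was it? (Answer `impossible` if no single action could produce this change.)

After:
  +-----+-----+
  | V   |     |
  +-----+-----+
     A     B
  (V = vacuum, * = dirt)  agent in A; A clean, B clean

try  Left: (A; A:dirty, B:dirty)
try Right: (B; A:dirty, B:dirty)
try  Suck: (A; A:clean, B:dirty)
no single action produces the after-state

impossible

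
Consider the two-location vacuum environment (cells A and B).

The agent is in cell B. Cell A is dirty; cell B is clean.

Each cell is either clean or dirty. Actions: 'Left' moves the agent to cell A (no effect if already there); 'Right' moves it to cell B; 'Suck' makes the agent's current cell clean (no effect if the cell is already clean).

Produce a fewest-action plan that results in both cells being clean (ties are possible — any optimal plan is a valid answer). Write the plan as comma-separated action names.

Left, Suck

[1] after Left: <A|dirty|clean>
[2] after Suck: <A|clean|clean>
min 2: go A then Suck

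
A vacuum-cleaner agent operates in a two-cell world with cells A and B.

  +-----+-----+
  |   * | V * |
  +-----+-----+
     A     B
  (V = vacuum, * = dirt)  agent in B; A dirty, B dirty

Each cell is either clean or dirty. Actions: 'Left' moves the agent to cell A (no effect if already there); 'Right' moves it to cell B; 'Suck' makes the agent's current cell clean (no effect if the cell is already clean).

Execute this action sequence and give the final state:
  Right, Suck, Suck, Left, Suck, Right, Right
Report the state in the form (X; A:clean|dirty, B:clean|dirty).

1. Right → (B; A:dirty, B:dirty)
2. Suck → (B; A:dirty, B:clean)
3. Suck → (B; A:dirty, B:clean)
4. Left → (A; A:dirty, B:clean)
5. Suck → (A; A:clean, B:clean)
6. Right → (B; A:clean, B:clean)
7. Right → (B; A:clean, B:clean)

(B; A:clean, B:clean)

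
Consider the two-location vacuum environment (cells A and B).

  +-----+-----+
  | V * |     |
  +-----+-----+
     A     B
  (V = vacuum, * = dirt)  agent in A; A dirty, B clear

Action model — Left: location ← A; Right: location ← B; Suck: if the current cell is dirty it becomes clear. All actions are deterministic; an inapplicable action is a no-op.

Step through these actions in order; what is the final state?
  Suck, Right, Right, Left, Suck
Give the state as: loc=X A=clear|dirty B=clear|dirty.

loc=A A=clear B=clear

step 1/5 (Suck): loc=A A=clear B=clear
step 2/5 (Right): loc=B A=clear B=clear
step 3/5 (Right): loc=B A=clear B=clear
step 4/5 (Left): loc=A A=clear B=clear
step 5/5 (Suck): loc=A A=clear B=clear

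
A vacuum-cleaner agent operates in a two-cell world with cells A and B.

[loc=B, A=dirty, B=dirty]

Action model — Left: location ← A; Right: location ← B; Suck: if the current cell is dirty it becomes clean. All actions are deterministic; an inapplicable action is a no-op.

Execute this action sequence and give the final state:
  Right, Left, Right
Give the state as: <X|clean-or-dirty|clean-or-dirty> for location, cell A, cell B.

t=1 Right ⇒ <B|dirty|dirty>
t=2 Left ⇒ <A|dirty|dirty>
t=3 Right ⇒ <B|dirty|dirty>

<B|dirty|dirty>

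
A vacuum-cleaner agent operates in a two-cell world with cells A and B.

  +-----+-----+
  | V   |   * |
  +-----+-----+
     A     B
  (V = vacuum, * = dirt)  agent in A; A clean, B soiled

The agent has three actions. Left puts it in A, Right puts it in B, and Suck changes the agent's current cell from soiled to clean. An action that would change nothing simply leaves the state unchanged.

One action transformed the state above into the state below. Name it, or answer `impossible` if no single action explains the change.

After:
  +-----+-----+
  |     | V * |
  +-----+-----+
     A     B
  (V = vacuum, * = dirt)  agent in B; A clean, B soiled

Right

try  Left: loc=A A=clean B=soiled
try Right: loc=B A=clean B=soiled  ← match
try  Suck: loc=A A=clean B=soiled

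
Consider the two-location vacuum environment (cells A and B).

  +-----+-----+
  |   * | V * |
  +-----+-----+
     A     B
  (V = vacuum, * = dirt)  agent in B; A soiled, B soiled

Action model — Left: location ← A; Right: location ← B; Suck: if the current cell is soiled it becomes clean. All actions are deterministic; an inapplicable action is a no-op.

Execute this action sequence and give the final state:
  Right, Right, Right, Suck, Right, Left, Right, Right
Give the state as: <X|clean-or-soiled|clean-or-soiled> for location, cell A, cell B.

Right (#1): <B|soiled|soiled>
Right (#2): <B|soiled|soiled>
Right (#3): <B|soiled|soiled>
Suck (#4): <B|soiled|clean>
Right (#5): <B|soiled|clean>
Left (#6): <A|soiled|clean>
Right (#7): <B|soiled|clean>
Right (#8): <B|soiled|clean>

<B|soiled|clean>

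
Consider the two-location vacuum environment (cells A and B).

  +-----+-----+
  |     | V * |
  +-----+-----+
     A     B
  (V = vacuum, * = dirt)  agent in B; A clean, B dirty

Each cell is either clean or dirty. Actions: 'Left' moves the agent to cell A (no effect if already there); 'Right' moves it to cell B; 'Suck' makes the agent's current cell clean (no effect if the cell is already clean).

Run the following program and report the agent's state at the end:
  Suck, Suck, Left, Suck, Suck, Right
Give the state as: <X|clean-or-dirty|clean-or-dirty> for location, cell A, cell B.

<B|clean|clean>

[1] after Suck: <B|clean|clean>
[2] after Suck: <B|clean|clean>
[3] after Left: <A|clean|clean>
[4] after Suck: <A|clean|clean>
[5] after Suck: <A|clean|clean>
[6] after Right: <B|clean|clean>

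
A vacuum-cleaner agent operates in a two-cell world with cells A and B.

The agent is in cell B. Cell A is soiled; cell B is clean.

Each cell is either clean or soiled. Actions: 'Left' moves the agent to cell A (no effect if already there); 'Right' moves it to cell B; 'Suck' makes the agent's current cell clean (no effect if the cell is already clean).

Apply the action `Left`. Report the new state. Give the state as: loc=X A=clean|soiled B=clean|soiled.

start: loc=B A=soiled B=clean
1) do Left; now loc=A A=soiled B=clean

loc=A A=soiled B=clean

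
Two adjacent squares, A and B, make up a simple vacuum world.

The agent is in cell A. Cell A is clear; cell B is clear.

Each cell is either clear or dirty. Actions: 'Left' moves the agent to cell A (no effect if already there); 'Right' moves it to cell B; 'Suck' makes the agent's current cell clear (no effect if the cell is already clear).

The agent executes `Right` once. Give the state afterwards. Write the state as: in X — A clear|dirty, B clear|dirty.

in B — A clear, B clear

start: in A — A clear, B clear
[1] after Right: in B — A clear, B clear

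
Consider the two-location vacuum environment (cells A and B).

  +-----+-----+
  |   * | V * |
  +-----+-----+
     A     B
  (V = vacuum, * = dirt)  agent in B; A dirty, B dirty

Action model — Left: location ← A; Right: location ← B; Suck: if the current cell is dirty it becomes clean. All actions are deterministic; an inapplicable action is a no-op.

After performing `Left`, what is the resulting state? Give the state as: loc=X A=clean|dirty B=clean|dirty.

start: loc=B A=dirty B=dirty
Left (#1): loc=A A=dirty B=dirty

loc=A A=dirty B=dirty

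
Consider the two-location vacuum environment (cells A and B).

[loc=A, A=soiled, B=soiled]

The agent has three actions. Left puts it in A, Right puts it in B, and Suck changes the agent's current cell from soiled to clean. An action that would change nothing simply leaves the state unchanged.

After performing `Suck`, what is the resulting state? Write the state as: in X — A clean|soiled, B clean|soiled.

start: in A — A soiled, B soiled
[1] after Suck: in A — A clean, B soiled

in A — A clean, B soiled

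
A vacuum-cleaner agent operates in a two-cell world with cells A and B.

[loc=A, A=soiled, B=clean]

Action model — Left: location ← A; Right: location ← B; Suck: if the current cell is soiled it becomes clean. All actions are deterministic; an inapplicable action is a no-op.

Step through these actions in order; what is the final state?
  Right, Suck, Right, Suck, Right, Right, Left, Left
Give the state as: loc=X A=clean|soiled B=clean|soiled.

loc=A A=soiled B=clean

step 1/8 (Right): loc=B A=soiled B=clean
step 2/8 (Suck): loc=B A=soiled B=clean
step 3/8 (Right): loc=B A=soiled B=clean
step 4/8 (Suck): loc=B A=soiled B=clean
step 5/8 (Right): loc=B A=soiled B=clean
step 6/8 (Right): loc=B A=soiled B=clean
step 7/8 (Left): loc=A A=soiled B=clean
step 8/8 (Left): loc=A A=soiled B=clean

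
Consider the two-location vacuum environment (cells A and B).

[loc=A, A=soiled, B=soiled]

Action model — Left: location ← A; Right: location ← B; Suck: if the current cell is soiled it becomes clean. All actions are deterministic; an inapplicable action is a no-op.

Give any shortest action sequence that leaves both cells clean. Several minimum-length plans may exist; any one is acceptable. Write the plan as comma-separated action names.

Suck, Right, Suck

t=1 Suck ⇒ <A|clean|soiled>
t=2 Right ⇒ <B|clean|soiled>
t=3 Suck ⇒ <B|clean|clean>
min 3: Suck A + move + Suck B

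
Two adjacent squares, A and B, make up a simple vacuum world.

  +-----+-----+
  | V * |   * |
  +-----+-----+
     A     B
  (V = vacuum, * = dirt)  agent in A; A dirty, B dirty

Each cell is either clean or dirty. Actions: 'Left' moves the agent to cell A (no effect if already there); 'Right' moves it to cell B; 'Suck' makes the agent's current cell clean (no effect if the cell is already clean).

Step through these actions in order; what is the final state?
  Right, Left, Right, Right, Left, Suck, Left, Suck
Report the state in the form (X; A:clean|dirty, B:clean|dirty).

[1] after Right: (B; A:dirty, B:dirty)
[2] after Left: (A; A:dirty, B:dirty)
[3] after Right: (B; A:dirty, B:dirty)
[4] after Right: (B; A:dirty, B:dirty)
[5] after Left: (A; A:dirty, B:dirty)
[6] after Suck: (A; A:clean, B:dirty)
[7] after Left: (A; A:clean, B:dirty)
[8] after Suck: (A; A:clean, B:dirty)

(A; A:clean, B:dirty)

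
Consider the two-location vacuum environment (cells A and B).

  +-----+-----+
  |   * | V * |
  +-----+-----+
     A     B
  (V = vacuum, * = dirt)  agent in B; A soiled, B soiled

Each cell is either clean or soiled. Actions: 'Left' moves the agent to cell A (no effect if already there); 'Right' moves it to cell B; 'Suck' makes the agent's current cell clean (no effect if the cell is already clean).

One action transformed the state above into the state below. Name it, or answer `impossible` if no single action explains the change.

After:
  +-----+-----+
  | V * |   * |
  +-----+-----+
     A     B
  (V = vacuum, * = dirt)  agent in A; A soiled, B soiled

try  Left: (A; A:soiled, B:soiled)  ← match
try Right: (B; A:soiled, B:soiled)
try  Suck: (B; A:soiled, B:clean)

Left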